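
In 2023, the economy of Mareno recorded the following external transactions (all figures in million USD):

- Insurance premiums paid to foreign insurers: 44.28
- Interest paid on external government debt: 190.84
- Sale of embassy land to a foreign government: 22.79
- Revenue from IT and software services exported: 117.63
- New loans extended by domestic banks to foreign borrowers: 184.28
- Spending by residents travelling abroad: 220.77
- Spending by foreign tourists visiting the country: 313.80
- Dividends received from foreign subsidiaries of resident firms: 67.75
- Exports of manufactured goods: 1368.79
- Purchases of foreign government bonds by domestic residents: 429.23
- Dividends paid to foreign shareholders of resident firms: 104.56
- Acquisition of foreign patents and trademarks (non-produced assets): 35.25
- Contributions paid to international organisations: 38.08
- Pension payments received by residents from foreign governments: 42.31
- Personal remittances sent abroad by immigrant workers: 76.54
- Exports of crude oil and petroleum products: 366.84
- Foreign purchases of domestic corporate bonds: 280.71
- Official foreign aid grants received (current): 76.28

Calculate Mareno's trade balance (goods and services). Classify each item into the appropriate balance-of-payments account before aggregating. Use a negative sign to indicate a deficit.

Goods: 1368.79 + 366.84 = 1735.63
Services: 117.63 - 44.28 + 313.80 - 220.77 = 166.38
Trade balance = 1735.63 + 166.38 = 1902.01
(Excluded from the trade balance — primary income: interest paid on external government debt 190.84, dividends received from foreign subsidiaries of resident firms 67.75, dividends paid to foreign shareholders of resident firms 104.56; capital account: sale of embassy land to a foreign government 22.79, acquisition of foreign patents and trademarks (non-produced assets) 35.25; financial account: new loans extended by domestic banks to foreign borrowers 184.28, purchases of foreign government bonds by domestic residents 429.23, foreign purchases of domestic corporate bonds 280.71; secondary income: contributions paid to international organisations 38.08, pension payments received by residents from foreign governments 42.31, personal remittances sent abroad by immigrant workers 76.54, official foreign aid grants received (current) 76.28.)

1902.01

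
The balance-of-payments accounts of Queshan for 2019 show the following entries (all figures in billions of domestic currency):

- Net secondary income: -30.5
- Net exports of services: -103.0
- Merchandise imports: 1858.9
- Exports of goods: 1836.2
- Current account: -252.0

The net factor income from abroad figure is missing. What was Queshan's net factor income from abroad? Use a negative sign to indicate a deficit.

Current account = goods balance + services balance + net primary income + net secondary income
Sum of the known components = -156.2
Net factor income from abroad = CA - (known components) = -252.0 - (-156.2) = -95.8

-95.8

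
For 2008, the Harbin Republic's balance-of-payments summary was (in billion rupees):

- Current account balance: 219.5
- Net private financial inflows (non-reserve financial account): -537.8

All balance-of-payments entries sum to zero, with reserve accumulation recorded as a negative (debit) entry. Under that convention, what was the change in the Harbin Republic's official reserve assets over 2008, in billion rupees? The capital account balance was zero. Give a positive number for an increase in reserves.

-318.3

Official reserve transactions balance = -(219.5 + (-537.8)) = 318.3
An accumulation of reserves is recorded as a debit (negative entry), so the change in the stock of reserves is the negative of that balance.
Change in official reserves = -(318.3) = -318.3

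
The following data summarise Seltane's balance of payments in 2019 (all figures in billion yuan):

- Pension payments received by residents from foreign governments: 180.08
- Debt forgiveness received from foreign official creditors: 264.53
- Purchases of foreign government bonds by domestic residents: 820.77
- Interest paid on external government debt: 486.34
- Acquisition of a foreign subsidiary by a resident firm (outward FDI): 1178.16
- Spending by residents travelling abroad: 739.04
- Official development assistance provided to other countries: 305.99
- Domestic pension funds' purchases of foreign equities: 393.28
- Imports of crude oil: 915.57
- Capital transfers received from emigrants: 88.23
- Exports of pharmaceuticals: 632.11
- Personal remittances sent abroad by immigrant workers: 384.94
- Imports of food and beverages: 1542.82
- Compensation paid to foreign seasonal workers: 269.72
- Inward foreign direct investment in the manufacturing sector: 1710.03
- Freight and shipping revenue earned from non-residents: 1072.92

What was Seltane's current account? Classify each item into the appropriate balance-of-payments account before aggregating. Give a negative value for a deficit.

Goods: -1542.82 - 915.57 + 632.11 = -1826.28
Services: 1072.92 - 739.04 = 333.88
Primary income: -486.34 - 269.72 = -756.06
Secondary income: 180.08 - 384.94 - 305.99 = -510.85
Current account = (-1826.28) + 333.88 + (-756.06) + (-510.85) = -2759.31
(Excluded from the current account — capital account: debt forgiveness received from foreign official creditors 264.53, capital transfers received from emigrants 88.23; financial account: purchases of foreign government bonds by domestic residents 820.77, acquisition of a foreign subsidiary by a resident firm (outward FDI) 1178.16, domestic pension funds' purchases of foreign equities 393.28, inward foreign direct investment in the manufacturing sector 1710.03.)

-2759.31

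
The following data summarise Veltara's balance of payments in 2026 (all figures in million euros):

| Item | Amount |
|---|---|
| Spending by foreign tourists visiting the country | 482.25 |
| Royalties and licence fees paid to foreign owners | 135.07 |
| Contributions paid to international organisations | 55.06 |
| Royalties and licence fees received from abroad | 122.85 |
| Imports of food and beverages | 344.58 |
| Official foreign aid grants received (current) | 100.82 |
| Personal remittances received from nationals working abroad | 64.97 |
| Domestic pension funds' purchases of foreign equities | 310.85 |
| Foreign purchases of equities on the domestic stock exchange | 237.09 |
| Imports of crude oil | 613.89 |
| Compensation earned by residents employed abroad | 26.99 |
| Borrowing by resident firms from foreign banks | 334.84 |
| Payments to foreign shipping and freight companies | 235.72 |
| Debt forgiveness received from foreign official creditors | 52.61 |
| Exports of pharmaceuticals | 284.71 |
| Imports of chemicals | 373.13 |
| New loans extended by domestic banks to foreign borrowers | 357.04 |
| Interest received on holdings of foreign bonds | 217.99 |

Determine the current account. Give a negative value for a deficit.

-456.87

Goods: 284.71 - 613.89 - 373.13 - 344.58 = -1046.89
Services: 122.85 - 135.07 - 235.72 + 482.25 = 234.31
Primary income: 217.99 + 26.99 = 244.98
Secondary income: 100.82 - 55.06 + 64.97 = 110.73
Current account = (-1046.89) + 234.31 + 244.98 + 110.73 = -456.87
(Excluded from the current account — financial account: domestic pension funds' purchases of foreign equities 310.85, foreign purchases of equities on the domestic stock exchange 237.09, borrowing by resident firms from foreign banks 334.84, new loans extended by domestic banks to foreign borrowers 357.04; capital account: debt forgiveness received from foreign official creditors 52.61.)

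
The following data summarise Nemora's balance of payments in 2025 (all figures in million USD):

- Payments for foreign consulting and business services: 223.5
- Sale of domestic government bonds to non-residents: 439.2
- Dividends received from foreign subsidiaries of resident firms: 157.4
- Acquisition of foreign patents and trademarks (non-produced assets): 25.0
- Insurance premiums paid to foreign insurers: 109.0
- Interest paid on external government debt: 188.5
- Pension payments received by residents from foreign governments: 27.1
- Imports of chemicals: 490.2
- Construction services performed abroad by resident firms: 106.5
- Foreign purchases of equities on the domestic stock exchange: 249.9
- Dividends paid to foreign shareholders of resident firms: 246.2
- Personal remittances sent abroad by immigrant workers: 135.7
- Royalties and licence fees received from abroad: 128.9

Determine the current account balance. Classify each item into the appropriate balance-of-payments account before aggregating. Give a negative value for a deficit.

Goods: -490.2
Services: -109.0 + 128.9 - 223.5 + 106.5 = -97.1
Primary income: -188.5 + 157.4 - 246.2 = -277.3
Secondary income: 27.1 - 135.7 = -108.6
Current account = (-490.2) + (-97.1) + (-277.3) + (-108.6) = -973.2
(Excluded from the current account — financial account: sale of domestic government bonds to non-residents 439.2, foreign purchases of equities on the domestic stock exchange 249.9; capital account: acquisition of foreign patents and trademarks (non-produced assets) 25.0.)

-973.2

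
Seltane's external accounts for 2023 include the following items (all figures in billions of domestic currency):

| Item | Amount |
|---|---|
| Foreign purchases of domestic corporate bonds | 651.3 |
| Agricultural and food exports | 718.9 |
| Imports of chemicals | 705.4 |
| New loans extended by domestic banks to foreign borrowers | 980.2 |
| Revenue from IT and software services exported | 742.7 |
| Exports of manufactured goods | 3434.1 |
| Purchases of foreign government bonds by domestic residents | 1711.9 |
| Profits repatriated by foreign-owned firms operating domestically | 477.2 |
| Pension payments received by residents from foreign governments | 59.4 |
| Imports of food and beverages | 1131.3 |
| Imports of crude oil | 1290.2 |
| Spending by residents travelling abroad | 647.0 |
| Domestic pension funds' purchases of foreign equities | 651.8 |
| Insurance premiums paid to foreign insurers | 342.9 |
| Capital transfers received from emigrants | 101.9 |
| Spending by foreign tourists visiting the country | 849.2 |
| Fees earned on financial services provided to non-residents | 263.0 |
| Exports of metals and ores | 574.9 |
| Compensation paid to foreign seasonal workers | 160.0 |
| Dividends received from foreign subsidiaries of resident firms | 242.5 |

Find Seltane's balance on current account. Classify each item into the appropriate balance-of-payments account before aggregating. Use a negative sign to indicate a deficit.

2130.7

Goods: 574.9 - 1290.2 - 1131.3 + 718.9 - 705.4 + 3434.1 = 1601.0
Services: -647.0 + 849.2 + 263.0 + 742.7 - 342.9 = 865.0
Primary income: -477.2 - 160.0 + 242.5 = -394.7
Secondary income: 59.4
Current account = 1601.0 + 865.0 + (-394.7) + 59.4 = 2130.7
(Excluded from the current account — financial account: foreign purchases of domestic corporate bonds 651.3, new loans extended by domestic banks to foreign borrowers 980.2, purchases of foreign government bonds by domestic residents 1711.9, domestic pension funds' purchases of foreign equities 651.8; capital account: capital transfers received from emigrants 101.9.)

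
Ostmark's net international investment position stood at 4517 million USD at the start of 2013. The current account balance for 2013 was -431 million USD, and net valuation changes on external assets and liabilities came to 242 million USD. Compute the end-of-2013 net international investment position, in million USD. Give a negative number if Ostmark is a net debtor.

Change in NIIP = current account + net valuation change = -431 + 242 = -189
End-of-year NIIP = 4517 + (-189) = 4328

4328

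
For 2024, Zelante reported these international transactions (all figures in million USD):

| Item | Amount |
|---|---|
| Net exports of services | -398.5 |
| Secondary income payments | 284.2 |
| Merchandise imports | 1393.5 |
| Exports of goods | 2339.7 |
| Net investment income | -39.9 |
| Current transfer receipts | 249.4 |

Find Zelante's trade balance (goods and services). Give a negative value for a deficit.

Goods balance = 2339.7 - 1393.5 = 946.2
Services balance = -398.5
Trade balance (goods + services) = 946.2 + (-398.5) = 547.7

547.7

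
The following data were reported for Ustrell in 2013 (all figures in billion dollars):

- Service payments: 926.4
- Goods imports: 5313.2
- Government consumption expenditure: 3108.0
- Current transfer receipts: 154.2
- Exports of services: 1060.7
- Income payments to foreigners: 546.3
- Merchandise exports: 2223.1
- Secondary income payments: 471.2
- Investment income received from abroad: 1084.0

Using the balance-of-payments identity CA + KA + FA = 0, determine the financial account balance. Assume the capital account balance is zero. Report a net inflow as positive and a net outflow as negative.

2735.1

Goods balance = 2223.1 - 5313.2 = -3090.1
Services balance = 1060.7 - 926.4 = 134.3
Trade balance (goods + services) = -3090.1 + 134.3 = -2955.8
Net primary income = 1084.0 - 546.3 = 537.7
Net secondary income = 154.2 - 471.2 = -317.0
Current account = -2955.8 + 537.7 + (-317.0) = -2735.1
Financial account = -(-2735.1) = 2735.1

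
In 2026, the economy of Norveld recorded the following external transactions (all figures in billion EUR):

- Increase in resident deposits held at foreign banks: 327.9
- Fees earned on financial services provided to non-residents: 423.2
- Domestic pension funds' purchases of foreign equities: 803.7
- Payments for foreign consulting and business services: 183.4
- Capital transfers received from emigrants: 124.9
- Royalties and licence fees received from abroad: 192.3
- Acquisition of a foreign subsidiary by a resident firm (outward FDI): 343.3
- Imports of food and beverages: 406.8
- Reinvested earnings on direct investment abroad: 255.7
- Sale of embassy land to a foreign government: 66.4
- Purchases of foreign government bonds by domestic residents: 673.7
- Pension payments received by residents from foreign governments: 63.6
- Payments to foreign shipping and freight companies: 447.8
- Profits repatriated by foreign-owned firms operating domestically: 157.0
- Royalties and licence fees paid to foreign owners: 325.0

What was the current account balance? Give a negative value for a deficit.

-585.2

Goods: -406.8
Services: -325.0 + 192.3 - 183.4 + 423.2 - 447.8 = -340.7
Primary income: -157.0 + 255.7 = 98.7
Secondary income: 63.6
Current account = (-406.8) + (-340.7) + 98.7 + 63.6 = -585.2
(Excluded from the current account — financial account: increase in resident deposits held at foreign banks 327.9, domestic pension funds' purchases of foreign equities 803.7, acquisition of a foreign subsidiary by a resident firm (outward FDI) 343.3, purchases of foreign government bonds by domestic residents 673.7; capital account: capital transfers received from emigrants 124.9, sale of embassy land to a foreign government 66.4.)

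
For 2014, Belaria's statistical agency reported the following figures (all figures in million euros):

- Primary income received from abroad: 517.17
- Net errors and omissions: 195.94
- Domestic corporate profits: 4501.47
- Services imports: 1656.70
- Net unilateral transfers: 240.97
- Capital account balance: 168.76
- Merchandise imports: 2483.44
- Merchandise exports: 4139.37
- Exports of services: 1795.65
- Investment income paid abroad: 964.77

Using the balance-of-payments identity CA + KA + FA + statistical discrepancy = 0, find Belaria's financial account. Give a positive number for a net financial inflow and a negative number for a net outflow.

Goods balance = 4139.37 - 2483.44 = 1655.93
Services balance = 1795.65 - 1656.70 = 138.95
Trade balance (goods + services) = 1655.93 + 138.95 = 1794.88
Net primary income = 517.17 - 964.77 = -447.60
Net secondary income = 240.97
Current account = 1794.88 + (-447.60) + 240.97 = 1588.25
Financial account = -(1588.25 + 168.76 + 195.94) = -1952.95

-1952.95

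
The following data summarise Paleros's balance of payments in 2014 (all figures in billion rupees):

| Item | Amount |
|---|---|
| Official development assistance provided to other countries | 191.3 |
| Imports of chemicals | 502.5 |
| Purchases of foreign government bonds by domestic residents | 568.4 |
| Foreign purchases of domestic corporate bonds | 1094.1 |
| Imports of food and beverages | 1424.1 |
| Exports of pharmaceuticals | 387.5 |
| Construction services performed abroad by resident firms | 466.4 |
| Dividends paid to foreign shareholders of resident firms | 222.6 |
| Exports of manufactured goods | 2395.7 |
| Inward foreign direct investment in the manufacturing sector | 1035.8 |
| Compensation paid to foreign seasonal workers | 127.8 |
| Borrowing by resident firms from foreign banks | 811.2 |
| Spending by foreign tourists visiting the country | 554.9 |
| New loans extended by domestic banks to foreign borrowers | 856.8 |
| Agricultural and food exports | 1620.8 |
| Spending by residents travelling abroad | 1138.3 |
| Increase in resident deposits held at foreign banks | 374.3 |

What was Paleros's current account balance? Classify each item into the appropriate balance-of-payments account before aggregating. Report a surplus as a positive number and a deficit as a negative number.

1818.7

Goods: -1424.1 + 387.5 + 2395.7 + 1620.8 - 502.5 = 2477.4
Services: 554.9 + 466.4 - 1138.3 = -117.0
Primary income: -127.8 - 222.6 = -350.4
Secondary income: -191.3
Current account = 2477.4 + (-117.0) + (-350.4) + (-191.3) = 1818.7
(Excluded from the current account — financial account: purchases of foreign government bonds by domestic residents 568.4, foreign purchases of domestic corporate bonds 1094.1, inward foreign direct investment in the manufacturing sector 1035.8, borrowing by resident firms from foreign banks 811.2, new loans extended by domestic banks to foreign borrowers 856.8, increase in resident deposits held at foreign banks 374.3.)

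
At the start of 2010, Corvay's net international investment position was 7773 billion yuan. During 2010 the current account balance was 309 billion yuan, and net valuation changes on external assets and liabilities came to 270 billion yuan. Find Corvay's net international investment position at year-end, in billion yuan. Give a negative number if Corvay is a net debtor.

8352

Change in NIIP = current account + net valuation change = 309 + 270 = 579
End-of-year NIIP = 7773 + 579 = 8352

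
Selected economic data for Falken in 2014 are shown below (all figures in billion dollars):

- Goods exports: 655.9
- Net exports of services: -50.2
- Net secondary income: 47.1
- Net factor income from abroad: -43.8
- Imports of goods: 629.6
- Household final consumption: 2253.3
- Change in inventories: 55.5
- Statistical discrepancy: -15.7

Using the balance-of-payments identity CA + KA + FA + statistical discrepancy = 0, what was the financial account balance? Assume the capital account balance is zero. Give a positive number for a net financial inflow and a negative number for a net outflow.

36.3

Goods balance = 655.9 - 629.6 = 26.3
Services balance = -50.2
Trade balance (goods + services) = 26.3 + (-50.2) = -23.9
Net primary income = -43.8
Net secondary income = 47.1
Current account = -23.9 + (-43.8) + 47.1 = -20.6
Financial account = -(-20.6 + (-15.7)) = 36.3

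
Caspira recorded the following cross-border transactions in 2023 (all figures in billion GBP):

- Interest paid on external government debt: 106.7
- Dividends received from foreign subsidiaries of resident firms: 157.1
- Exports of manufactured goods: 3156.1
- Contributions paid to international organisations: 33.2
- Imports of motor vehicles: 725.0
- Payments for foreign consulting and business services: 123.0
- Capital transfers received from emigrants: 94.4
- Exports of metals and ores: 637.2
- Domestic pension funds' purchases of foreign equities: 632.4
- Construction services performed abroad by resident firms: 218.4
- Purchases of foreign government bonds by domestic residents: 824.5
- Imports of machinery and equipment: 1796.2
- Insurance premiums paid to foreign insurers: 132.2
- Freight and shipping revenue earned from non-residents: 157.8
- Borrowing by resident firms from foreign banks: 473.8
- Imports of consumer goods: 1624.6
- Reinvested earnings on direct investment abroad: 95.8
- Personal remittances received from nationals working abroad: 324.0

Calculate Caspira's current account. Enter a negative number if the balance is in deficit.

205.5

Goods: -1796.2 - 725.0 - 1624.6 + 637.2 + 3156.1 = -352.5
Services: 218.4 + 157.8 - 132.2 - 123.0 = 121.0
Primary income: -106.7 + 95.8 + 157.1 = 146.2
Secondary income: -33.2 + 324.0 = 290.8
Current account = (-352.5) + 121.0 + 146.2 + 290.8 = 205.5
(Excluded from the current account — capital account: capital transfers received from emigrants 94.4; financial account: domestic pension funds' purchases of foreign equities 632.4, purchases of foreign government bonds by domestic residents 824.5, borrowing by resident firms from foreign banks 473.8.)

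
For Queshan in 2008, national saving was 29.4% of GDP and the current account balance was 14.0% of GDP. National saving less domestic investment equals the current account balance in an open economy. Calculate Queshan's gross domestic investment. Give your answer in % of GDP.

S - I = CA (net lending to the rest of the world).
I = S - CA = 29.4 - 14.0 = 15.4

15.4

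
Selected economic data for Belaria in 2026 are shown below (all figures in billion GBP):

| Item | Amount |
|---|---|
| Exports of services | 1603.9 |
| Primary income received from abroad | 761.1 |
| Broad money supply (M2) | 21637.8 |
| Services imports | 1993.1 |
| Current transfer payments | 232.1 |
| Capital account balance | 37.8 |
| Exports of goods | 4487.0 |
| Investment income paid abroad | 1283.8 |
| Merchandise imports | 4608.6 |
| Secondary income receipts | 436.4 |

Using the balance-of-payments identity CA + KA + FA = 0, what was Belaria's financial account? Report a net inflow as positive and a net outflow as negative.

791.4

Goods balance = 4487.0 - 4608.6 = -121.6
Services balance = 1603.9 - 1993.1 = -389.2
Trade balance (goods + services) = -121.6 + (-389.2) = -510.8
Net primary income = 761.1 - 1283.8 = -522.7
Net secondary income = 436.4 - 232.1 = 204.3
Current account = -510.8 + (-522.7) + 204.3 = -829.2
Financial account = -(-829.2 + 37.8) = 791.4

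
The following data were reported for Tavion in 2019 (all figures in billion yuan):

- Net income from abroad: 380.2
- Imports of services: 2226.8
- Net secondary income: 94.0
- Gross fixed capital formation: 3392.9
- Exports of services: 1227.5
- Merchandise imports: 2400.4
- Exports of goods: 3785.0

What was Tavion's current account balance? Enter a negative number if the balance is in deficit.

Goods balance = 3785.0 - 2400.4 = 1384.6
Services balance = 1227.5 - 2226.8 = -999.3
Trade balance (goods + services) = 1384.6 + (-999.3) = 385.3
Net primary income = 380.2
Net secondary income = 94.0
Current account = 385.3 + 380.2 + 94.0 = 859.5

859.5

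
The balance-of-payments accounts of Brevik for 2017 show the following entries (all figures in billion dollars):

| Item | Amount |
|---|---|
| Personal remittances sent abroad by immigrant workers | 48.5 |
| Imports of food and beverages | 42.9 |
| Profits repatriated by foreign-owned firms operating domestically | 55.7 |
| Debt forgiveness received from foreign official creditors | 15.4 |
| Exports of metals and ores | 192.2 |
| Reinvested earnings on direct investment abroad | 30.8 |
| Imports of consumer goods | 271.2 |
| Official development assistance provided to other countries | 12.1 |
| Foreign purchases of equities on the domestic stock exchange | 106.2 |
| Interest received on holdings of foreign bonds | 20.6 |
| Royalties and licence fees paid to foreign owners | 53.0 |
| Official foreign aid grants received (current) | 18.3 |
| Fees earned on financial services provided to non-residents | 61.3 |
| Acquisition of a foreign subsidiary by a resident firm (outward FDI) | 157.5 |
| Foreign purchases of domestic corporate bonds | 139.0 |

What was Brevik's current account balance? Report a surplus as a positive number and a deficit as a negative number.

Goods: -42.9 + 192.2 - 271.2 = -121.9
Services: -53.0 + 61.3 = 8.3
Primary income: 30.8 + 20.6 - 55.7 = -4.3
Secondary income: -48.5 - 12.1 + 18.3 = -42.3
Current account = (-121.9) + 8.3 + (-4.3) + (-42.3) = -160.2
(Excluded from the current account — capital account: debt forgiveness received from foreign official creditors 15.4; financial account: foreign purchases of equities on the domestic stock exchange 106.2, acquisition of a foreign subsidiary by a resident firm (outward FDI) 157.5, foreign purchases of domestic corporate bonds 139.0.)

-160.2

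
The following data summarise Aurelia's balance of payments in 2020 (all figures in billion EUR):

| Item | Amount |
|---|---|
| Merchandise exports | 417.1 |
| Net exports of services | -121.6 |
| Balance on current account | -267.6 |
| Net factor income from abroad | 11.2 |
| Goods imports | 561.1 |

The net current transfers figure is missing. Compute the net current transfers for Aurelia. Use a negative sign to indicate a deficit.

-13.2

Current account = goods balance + services balance + net primary income + net secondary income
Sum of the known components = -254.4
Net current transfers = CA - (known components) = -267.6 - (-254.4) = -13.2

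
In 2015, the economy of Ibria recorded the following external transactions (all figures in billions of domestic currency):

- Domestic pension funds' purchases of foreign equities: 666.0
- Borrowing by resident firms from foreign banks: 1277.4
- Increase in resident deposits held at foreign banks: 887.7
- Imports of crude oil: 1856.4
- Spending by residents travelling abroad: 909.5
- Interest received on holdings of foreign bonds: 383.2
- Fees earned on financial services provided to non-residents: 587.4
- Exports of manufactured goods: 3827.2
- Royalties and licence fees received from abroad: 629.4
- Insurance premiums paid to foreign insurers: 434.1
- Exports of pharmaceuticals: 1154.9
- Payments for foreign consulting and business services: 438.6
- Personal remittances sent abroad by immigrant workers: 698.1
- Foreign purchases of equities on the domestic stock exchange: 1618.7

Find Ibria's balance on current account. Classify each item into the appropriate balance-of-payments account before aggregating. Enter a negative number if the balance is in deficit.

Goods: 1154.9 - 1856.4 + 3827.2 = 3125.7
Services: 587.4 - 438.6 + 629.4 - 434.1 - 909.5 = -565.4
Primary income: 383.2
Secondary income: -698.1
Current account = 3125.7 + (-565.4) + 383.2 + (-698.1) = 2245.4
(Excluded from the current account — financial account: domestic pension funds' purchases of foreign equities 666.0, borrowing by resident firms from foreign banks 1277.4, increase in resident deposits held at foreign banks 887.7, foreign purchases of equities on the domestic stock exchange 1618.7.)

2245.4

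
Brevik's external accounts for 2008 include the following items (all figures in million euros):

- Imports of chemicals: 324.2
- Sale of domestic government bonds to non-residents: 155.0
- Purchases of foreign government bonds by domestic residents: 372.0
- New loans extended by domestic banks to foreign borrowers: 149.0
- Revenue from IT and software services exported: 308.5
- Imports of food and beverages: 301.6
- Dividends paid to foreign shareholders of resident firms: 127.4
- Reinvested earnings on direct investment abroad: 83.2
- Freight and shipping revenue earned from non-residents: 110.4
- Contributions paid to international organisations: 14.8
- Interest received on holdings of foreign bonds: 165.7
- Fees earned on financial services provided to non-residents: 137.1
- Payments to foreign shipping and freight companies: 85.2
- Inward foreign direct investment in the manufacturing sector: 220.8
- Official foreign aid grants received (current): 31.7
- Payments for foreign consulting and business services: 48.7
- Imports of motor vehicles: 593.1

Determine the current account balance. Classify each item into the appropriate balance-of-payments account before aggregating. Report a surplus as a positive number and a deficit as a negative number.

Goods: -593.1 - 301.6 - 324.2 = -1218.9
Services: 110.4 - 48.7 - 85.2 + 137.1 + 308.5 = 422.1
Primary income: -127.4 + 165.7 + 83.2 = 121.5
Secondary income: -14.8 + 31.7 = 16.9
Current account = (-1218.9) + 422.1 + 121.5 + 16.9 = -658.4
(Excluded from the current account — financial account: sale of domestic government bonds to non-residents 155.0, purchases of foreign government bonds by domestic residents 372.0, new loans extended by domestic banks to foreign borrowers 149.0, inward foreign direct investment in the manufacturing sector 220.8.)

-658.4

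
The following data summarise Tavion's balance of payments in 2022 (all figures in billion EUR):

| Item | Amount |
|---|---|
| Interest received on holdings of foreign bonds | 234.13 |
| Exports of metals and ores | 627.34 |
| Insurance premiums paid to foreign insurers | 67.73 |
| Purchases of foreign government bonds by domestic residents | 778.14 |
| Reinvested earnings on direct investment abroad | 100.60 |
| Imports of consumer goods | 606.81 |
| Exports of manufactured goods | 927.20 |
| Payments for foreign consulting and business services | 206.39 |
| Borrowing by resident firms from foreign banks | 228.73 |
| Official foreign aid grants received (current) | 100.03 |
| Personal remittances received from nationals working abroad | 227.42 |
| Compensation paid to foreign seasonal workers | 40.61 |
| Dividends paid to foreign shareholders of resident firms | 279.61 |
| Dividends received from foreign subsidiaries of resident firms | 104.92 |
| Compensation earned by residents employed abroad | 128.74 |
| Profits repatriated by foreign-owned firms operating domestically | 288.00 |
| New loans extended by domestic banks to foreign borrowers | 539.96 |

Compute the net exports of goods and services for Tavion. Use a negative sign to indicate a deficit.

Goods: 927.20 - 606.81 + 627.34 = 947.73
Services: -206.39 - 67.73 = -274.12
Trade balance = 947.73 + (-274.12) = 673.61
(Excluded from the trade balance — primary income: interest received on holdings of foreign bonds 234.13, reinvested earnings on direct investment abroad 100.60, compensation paid to foreign seasonal workers 40.61, dividends paid to foreign shareholders of resident firms 279.61, dividends received from foreign subsidiaries of resident firms 104.92, compensation earned by residents employed abroad 128.74, profits repatriated by foreign-owned firms operating domestically 288.00; financial account: purchases of foreign government bonds by domestic residents 778.14, borrowing by resident firms from foreign banks 228.73, new loans extended by domestic banks to foreign borrowers 539.96; secondary income: official foreign aid grants received (current) 100.03, personal remittances received from nationals working abroad 227.42.)

673.61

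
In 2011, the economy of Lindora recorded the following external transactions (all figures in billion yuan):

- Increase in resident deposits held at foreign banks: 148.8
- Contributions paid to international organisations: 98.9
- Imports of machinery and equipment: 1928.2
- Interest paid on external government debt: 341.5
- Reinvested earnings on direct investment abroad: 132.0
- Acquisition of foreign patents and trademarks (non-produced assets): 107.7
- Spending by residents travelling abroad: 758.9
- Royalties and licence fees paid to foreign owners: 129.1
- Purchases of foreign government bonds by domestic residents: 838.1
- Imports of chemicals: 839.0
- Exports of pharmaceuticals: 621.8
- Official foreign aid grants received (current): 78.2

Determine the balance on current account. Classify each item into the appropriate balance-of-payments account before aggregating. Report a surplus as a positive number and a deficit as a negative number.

-3263.6

Goods: -839.0 + 621.8 - 1928.2 = -2145.4
Services: -129.1 - 758.9 = -888.0
Primary income: 132.0 - 341.5 = -209.5
Secondary income: -98.9 + 78.2 = -20.7
Current account = (-2145.4) + (-888.0) + (-209.5) + (-20.7) = -3263.6
(Excluded from the current account — financial account: increase in resident deposits held at foreign banks 148.8, purchases of foreign government bonds by domestic residents 838.1; capital account: acquisition of foreign patents and trademarks (non-produced assets) 107.7.)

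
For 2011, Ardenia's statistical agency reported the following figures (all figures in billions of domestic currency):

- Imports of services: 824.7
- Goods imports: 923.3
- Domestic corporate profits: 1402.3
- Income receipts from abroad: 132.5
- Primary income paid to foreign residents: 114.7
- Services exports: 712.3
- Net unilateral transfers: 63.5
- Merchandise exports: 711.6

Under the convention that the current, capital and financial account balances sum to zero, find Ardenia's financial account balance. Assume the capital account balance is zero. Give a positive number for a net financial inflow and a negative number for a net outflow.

Goods balance = 711.6 - 923.3 = -211.7
Services balance = 712.3 - 824.7 = -112.4
Trade balance (goods + services) = -211.7 + (-112.4) = -324.1
Net primary income = 132.5 - 114.7 = 17.8
Net secondary income = 63.5
Current account = -324.1 + 17.8 + 63.5 = -242.8
Financial account = -(-242.8) = 242.8

242.8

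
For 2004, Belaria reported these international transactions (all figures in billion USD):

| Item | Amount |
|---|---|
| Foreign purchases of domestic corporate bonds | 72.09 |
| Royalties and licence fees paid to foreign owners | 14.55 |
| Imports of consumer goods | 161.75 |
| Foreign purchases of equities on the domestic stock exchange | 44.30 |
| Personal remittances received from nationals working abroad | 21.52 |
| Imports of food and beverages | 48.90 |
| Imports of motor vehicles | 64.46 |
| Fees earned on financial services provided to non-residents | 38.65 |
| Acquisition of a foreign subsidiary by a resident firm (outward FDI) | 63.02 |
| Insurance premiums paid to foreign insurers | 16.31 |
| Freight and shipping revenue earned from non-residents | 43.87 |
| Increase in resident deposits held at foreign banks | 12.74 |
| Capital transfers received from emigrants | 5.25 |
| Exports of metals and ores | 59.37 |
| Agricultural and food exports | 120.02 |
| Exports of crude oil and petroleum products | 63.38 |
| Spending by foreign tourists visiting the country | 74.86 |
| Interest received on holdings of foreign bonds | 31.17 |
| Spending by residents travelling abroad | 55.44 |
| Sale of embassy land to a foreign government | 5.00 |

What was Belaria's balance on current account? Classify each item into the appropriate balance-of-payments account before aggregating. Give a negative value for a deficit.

Goods: -48.90 - 64.46 + 120.02 - 161.75 + 59.37 + 63.38 = -32.34
Services: -55.44 + 38.65 + 74.86 - 14.55 - 16.31 + 43.87 = 71.08
Primary income: 31.17
Secondary income: 21.52
Current account = (-32.34) + 71.08 + 31.17 + 21.52 = 91.43
(Excluded from the current account — financial account: foreign purchases of domestic corporate bonds 72.09, foreign purchases of equities on the domestic stock exchange 44.30, acquisition of a foreign subsidiary by a resident firm (outward FDI) 63.02, increase in resident deposits held at foreign banks 12.74; capital account: capital transfers received from emigrants 5.25, sale of embassy land to a foreign government 5.00.)

91.43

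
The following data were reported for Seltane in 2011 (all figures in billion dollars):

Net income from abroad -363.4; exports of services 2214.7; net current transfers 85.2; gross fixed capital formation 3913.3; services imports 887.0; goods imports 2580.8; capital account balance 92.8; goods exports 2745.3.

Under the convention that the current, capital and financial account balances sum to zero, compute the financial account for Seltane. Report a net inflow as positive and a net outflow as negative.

-1306.8

Goods balance = 2745.3 - 2580.8 = 164.5
Services balance = 2214.7 - 887.0 = 1327.7
Trade balance (goods + services) = 164.5 + 1327.7 = 1492.2
Net primary income = -363.4
Net secondary income = 85.2
Current account = 1492.2 + (-363.4) + 85.2 = 1214.0
Financial account = -(1214.0 + 92.8) = -1306.8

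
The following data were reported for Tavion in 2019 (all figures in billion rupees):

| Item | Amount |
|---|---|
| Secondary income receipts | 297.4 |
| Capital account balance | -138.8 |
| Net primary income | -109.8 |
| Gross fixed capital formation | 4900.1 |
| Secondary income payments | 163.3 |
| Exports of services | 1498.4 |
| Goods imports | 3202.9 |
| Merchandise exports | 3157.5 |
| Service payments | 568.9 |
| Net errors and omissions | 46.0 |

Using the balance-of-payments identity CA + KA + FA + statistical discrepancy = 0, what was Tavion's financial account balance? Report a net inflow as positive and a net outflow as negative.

Goods balance = 3157.5 - 3202.9 = -45.4
Services balance = 1498.4 - 568.9 = 929.5
Trade balance (goods + services) = -45.4 + 929.5 = 884.1
Net primary income = -109.8
Net secondary income = 297.4 - 163.3 = 134.1
Current account = 884.1 + (-109.8) + 134.1 = 908.4
Financial account = -(908.4 + (-138.8) + 46.0) = -815.6

-815.6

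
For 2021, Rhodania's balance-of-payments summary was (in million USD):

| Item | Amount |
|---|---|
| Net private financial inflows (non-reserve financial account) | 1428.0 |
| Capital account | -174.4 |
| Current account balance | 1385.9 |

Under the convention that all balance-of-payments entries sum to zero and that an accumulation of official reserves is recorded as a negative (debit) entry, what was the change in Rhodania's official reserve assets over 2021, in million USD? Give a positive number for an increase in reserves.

Official reserve transactions balance = -(1385.9 + (-174.4) + 1428.0) = -2639.5
An accumulation of reserves is recorded as a debit (negative entry), so the change in the stock of reserves is the negative of that balance.
Change in official reserves = -(-2639.5) = 2639.5

2639.5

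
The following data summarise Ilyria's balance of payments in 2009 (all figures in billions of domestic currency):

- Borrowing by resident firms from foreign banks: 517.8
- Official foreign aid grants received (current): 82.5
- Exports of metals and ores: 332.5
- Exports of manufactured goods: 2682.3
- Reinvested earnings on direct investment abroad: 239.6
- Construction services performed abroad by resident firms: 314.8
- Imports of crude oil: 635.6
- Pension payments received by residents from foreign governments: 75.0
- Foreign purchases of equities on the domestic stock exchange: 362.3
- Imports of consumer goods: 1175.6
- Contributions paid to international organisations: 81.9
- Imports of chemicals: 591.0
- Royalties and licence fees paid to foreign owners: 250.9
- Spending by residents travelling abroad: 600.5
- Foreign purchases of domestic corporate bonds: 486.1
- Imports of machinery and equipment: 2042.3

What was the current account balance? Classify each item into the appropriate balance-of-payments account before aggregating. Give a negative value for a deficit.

-1651.1

Goods: 2682.3 - 1175.6 - 2042.3 - 591.0 - 635.6 + 332.5 = -1429.7
Services: 314.8 - 600.5 - 250.9 = -536.6
Primary income: 239.6
Secondary income: 82.5 - 81.9 + 75.0 = 75.6
Current account = (-1429.7) + (-536.6) + 239.6 + 75.6 = -1651.1
(Excluded from the current account — financial account: borrowing by resident firms from foreign banks 517.8, foreign purchases of equities on the domestic stock exchange 362.3, foreign purchases of domestic corporate bonds 486.1.)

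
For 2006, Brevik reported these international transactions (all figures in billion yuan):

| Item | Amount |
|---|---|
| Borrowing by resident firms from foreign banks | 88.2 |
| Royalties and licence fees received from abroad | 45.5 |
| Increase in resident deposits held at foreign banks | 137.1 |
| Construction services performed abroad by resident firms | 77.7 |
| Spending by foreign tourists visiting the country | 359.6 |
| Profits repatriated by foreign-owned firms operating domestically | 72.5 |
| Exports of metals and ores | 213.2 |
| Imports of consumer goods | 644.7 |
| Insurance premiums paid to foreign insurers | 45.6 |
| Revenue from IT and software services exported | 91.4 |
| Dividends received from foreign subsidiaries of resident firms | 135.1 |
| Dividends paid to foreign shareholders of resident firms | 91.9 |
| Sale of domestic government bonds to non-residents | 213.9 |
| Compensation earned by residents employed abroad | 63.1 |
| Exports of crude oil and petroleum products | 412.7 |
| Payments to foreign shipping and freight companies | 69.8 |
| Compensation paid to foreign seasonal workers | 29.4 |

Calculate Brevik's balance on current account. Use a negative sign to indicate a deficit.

444.4

Goods: -644.7 + 412.7 + 213.2 = -18.8
Services: 359.6 + 91.4 + 77.7 - 69.8 + 45.5 - 45.6 = 458.8
Primary income: 63.1 + 135.1 - 29.4 - 72.5 - 91.9 = 4.4
Current account = (-18.8) + 458.8 + 4.4 = 444.4
(Excluded from the current account — financial account: borrowing by resident firms from foreign banks 88.2, increase in resident deposits held at foreign banks 137.1, sale of domestic government bonds to non-residents 213.9.)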